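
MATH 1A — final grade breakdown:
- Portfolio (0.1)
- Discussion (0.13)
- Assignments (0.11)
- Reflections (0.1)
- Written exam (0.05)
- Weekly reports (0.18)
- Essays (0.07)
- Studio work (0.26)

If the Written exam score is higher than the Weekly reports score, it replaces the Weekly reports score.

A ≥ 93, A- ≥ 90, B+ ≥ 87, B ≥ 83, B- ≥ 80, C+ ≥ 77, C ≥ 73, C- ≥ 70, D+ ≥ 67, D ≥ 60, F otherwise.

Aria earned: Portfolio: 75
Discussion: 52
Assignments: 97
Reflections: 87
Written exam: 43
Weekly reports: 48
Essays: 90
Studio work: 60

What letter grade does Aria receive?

D

Written exam (43) ≤ Weekly reports (48), so Weekly reports stays at 48.
Weighted total:
  Portfolio 75 × 0.1 = 7.5
  Discussion 52 × 0.13 = 6.76
  Assignments 97 × 0.11 = 10.67
  Reflections 87 × 0.1 = 8.7
  Written exam 43 × 0.05 = 2.15
  Weekly reports 48 × 0.18 = 8.64
  Essays 90 × 0.07 = 6.3
  Studio work 60 × 0.26 = 15.6
Sum = 66.32
66.32 is ≥ 60 and < 67 → D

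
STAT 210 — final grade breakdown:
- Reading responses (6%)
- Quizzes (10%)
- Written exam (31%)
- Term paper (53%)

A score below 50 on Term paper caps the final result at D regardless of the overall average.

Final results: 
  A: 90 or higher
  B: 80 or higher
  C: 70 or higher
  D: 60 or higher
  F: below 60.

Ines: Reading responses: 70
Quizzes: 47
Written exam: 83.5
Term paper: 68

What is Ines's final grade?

Term paper score 68 ≥ 50: minimum met.
Weighted total:
  Reading responses 70 × 0.06 = 4.2
  Quizzes 47 × 0.1 = 4.7
  Written exam 83.5 × 0.31 = 25.885
  Term paper 68 × 0.53 = 36.04
Sum = 70.825
70.825 is ≥ 70 and < 80 → C

C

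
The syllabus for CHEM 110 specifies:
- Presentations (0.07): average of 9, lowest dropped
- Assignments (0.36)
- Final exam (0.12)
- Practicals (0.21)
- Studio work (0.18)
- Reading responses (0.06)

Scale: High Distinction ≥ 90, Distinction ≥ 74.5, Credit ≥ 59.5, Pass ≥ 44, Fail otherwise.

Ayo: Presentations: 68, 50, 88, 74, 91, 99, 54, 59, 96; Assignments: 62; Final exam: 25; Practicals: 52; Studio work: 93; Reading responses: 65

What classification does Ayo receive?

Presentations: drop 50 → average of remaining 8 = 629/8 = 78.625
Weighted total:
  Presentations 78.625 × 0.07 = 5.50375
  Assignments 62 × 0.36 = 22.32
  Final exam 25 × 0.12 = 3
  Practicals 52 × 0.21 = 10.92
  Studio work 93 × 0.18 = 16.74
  Reading responses 65 × 0.06 = 3.9
Sum = 62.38375
62.38375 is ≥ 59.5 and < 74.5 → Credit

Credit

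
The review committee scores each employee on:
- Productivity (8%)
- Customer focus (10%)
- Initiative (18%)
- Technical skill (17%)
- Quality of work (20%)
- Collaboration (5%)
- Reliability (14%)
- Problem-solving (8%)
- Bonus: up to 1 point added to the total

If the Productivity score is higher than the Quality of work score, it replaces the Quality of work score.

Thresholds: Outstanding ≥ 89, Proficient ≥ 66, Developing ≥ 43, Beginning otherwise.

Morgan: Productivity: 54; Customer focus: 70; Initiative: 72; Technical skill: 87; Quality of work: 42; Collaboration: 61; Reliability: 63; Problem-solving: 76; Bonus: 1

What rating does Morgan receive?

Productivity (54) > Quality of work (42), so Quality of work counts as 54.
Weighted total:
  Productivity 54 × 0.08 = 4.32
  Customer focus 70 × 0.1 = 7
  Initiative 72 × 0.18 = 12.96
  Technical skill 87 × 0.17 = 14.79
  Quality of work 54 × 0.2 = 10.8
  Collaboration 61 × 0.05 = 3.05
  Reliability 63 × 0.14 = 8.82
  Problem-solving 76 × 0.08 = 6.08
Sum = 67.82
Bonus: 67.82 + 1 = 68.82
68.82 is ≥ 66 and < 89 → Proficient

Proficient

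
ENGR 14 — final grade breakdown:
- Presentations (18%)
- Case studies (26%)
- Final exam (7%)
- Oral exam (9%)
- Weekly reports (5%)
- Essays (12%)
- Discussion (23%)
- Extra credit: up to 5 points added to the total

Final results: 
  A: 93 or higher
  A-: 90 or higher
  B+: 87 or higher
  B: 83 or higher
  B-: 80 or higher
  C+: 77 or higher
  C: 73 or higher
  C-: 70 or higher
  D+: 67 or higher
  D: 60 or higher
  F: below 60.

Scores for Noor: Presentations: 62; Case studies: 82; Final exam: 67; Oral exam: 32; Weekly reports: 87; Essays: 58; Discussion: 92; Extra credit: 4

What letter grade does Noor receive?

C

Weighted total:
  Presentations 62 × 0.18 = 11.16
  Case studies 82 × 0.26 = 21.32
  Final exam 67 × 0.07 = 4.69
  Oral exam 32 × 0.09 = 2.88
  Weekly reports 87 × 0.05 = 4.35
  Essays 58 × 0.12 = 6.96
  Discussion 92 × 0.23 = 21.16
Sum = 72.52
Extra credit: 72.52 + 4 = 76.52
76.52 is ≥ 73 and < 77 → C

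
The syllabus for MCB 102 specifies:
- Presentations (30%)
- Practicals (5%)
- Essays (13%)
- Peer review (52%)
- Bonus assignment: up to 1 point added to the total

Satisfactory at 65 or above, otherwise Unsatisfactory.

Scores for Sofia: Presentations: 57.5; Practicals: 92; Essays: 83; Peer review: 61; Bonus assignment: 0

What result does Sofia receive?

Unsatisfactory

Weighted total:
  Presentations 57.5 × 0.3 = 17.25
  Practicals 92 × 0.05 = 4.6
  Essays 83 × 0.13 = 10.79
  Peer review 61 × 0.52 = 31.72
Sum = 64.36
Bonus assignment: 64.36 + 0 = 64.36
64.36 < 65 → Unsatisfactory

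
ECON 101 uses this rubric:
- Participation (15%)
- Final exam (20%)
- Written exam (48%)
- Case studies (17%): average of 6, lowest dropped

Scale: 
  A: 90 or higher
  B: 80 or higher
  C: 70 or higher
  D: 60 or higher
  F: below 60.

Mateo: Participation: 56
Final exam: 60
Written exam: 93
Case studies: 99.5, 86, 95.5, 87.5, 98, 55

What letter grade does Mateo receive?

Case studies: drop 55 → average of remaining 5 = 466.5/5 = 93.3
Weighted total:
  Participation 56 × 0.15 = 8.4
  Final exam 60 × 0.2 = 12
  Written exam 93 × 0.48 = 44.64
  Case studies 93.3 × 0.17 = 15.861
Sum = 80.901
80.901 is ≥ 80 and < 90 → B

B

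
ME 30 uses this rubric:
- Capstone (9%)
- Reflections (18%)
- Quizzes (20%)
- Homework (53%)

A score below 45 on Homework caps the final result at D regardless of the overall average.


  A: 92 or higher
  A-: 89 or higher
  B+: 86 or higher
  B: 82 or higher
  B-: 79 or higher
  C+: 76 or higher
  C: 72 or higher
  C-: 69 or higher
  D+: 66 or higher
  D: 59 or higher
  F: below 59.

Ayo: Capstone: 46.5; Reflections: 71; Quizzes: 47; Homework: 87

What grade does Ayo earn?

Homework score 87 ≥ 45: minimum met.
Weighted total:
  Capstone 46.5 × 0.09 = 4.185
  Reflections 71 × 0.18 = 12.78
  Quizzes 47 × 0.2 = 9.4
  Homework 87 × 0.53 = 46.11
Sum = 72.475
72.475 is ≥ 72 and < 76 → C

C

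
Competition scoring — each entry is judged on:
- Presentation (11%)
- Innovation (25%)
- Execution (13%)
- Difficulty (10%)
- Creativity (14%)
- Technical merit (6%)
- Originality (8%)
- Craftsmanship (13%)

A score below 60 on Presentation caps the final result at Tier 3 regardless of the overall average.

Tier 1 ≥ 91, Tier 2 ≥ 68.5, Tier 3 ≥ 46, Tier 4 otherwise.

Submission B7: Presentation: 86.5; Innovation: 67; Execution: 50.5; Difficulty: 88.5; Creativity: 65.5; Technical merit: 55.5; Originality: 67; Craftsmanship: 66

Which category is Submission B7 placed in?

Presentation score 86.5 ≥ 60: minimum met.
Weighted total:
  Presentation 86.5 × 0.11 = 9.515
  Innovation 67 × 0.25 = 16.75
  Execution 50.5 × 0.13 = 6.565
  Difficulty 88.5 × 0.1 = 8.85
  Creativity 65.5 × 0.14 = 9.17
  Technical merit 55.5 × 0.06 = 3.33
  Originality 67 × 0.08 = 5.36
  Craftsmanship 66 × 0.13 = 8.58
Sum = 68.12
68.12 is ≥ 46 and < 68.5 → Tier 3

Tier 3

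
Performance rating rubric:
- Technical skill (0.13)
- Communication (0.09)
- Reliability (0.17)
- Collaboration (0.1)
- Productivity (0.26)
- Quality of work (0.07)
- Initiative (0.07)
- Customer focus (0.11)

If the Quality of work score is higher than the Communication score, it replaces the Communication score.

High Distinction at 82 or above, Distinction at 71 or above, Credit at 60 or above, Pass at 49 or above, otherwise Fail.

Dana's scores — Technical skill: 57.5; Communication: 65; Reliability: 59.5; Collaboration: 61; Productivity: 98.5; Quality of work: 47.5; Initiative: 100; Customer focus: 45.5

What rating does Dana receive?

Credit

Quality of work (47.5) ≤ Communication (65), so Communication stays at 65.
Weighted total:
  Technical skill 57.5 × 0.13 = 7.475
  Communication 65 × 0.09 = 5.85
  Reliability 59.5 × 0.17 = 10.115
  Collaboration 61 × 0.1 = 6.1
  Productivity 98.5 × 0.26 = 25.61
  Quality of work 47.5 × 0.07 = 3.325
  Initiative 100 × 0.07 = 7
  Customer focus 45.5 × 0.11 = 5.005
Sum = 70.48
70.48 is ≥ 60 and < 71 → Credit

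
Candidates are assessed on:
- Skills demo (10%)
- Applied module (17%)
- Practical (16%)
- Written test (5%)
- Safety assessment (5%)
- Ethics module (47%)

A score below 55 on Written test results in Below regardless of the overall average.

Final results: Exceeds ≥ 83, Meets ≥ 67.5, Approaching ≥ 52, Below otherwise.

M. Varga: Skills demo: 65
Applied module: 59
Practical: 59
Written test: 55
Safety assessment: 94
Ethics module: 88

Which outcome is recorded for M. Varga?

Meets

Written test score 55 ≥ 55: minimum met.
Weighted total:
  Skills demo 65 × 0.1 = 6.5
  Applied module 59 × 0.17 = 10.03
  Practical 59 × 0.16 = 9.44
  Written test 55 × 0.05 = 2.75
  Safety assessment 94 × 0.05 = 4.7
  Ethics module 88 × 0.47 = 41.36
Sum = 74.78
74.78 is ≥ 67.5 and < 83 → Meets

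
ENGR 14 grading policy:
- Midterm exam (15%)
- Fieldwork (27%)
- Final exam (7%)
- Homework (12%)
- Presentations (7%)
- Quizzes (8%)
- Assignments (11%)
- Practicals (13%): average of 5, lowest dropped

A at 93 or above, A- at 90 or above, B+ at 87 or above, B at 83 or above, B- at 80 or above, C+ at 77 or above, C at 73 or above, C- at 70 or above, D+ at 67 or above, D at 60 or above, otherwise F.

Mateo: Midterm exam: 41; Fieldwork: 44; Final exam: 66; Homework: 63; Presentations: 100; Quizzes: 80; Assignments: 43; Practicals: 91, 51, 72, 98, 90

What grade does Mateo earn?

F

Practicals: drop 51 → average of remaining 4 = 351/4 = 87.75
Weighted total:
  Midterm exam 41 × 0.15 = 6.15
  Fieldwork 44 × 0.27 = 11.88
  Final exam 66 × 0.07 = 4.62
  Homework 63 × 0.12 = 7.56
  Presentations 100 × 0.07 = 7
  Quizzes 80 × 0.08 = 6.4
  Assignments 43 × 0.11 = 4.73
  Practicals 87.75 × 0.13 = 11.4075
Sum = 59.7475
59.7475 < 60 → F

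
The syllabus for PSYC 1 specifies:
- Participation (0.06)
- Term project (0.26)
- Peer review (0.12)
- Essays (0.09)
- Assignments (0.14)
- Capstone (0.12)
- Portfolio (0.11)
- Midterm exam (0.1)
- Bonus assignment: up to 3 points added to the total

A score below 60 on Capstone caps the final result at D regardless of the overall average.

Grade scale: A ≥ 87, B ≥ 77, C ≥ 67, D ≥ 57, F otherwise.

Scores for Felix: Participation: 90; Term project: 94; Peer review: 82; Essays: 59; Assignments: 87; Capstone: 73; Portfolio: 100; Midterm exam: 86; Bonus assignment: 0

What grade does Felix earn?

Capstone score 73 ≥ 60: minimum met.
Weighted total:
  Participation 90 × 0.06 = 5.4
  Term project 94 × 0.26 = 24.44
  Peer review 82 × 0.12 = 9.84
  Essays 59 × 0.09 = 5.31
  Assignments 87 × 0.14 = 12.18
  Capstone 73 × 0.12 = 8.76
  Portfolio 100 × 0.11 = 11
  Midterm exam 86 × 0.1 = 8.6
Sum = 85.53
Bonus assignment: 85.53 + 0 = 85.53
85.53 is ≥ 77 and < 87 → B

B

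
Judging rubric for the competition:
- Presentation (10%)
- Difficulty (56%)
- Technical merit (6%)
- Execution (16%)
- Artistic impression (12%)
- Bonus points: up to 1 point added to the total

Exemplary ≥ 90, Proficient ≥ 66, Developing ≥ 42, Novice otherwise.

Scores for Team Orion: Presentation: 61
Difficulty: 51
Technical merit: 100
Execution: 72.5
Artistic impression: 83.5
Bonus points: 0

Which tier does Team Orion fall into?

Developing

Weighted total:
  Presentation 61 × 0.1 = 6.1
  Difficulty 51 × 0.56 = 28.56
  Technical merit 100 × 0.06 = 6
  Execution 72.5 × 0.16 = 11.6
  Artistic impression 83.5 × 0.12 = 10.02
Sum = 62.28
Bonus points: 62.28 + 0 = 62.28
62.28 is ≥ 42 and < 66 → Developing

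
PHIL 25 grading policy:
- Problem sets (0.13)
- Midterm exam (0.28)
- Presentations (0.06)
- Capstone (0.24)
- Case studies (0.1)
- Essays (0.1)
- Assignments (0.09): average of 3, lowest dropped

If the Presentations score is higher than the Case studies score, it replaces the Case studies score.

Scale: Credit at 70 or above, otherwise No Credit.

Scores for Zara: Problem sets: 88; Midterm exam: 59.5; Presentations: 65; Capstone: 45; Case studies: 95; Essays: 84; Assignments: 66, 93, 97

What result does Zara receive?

No Credit

Assignments: drop 66 → average of remaining 2 = 190/2 = 95
Presentations (65) ≤ Case studies (95), so Case studies stays at 95.
Weighted total:
  Problem sets 88 × 0.13 = 11.44
  Midterm exam 59.5 × 0.28 = 16.66
  Presentations 65 × 0.06 = 3.9
  Capstone 45 × 0.24 = 10.8
  Case studies 95 × 0.1 = 9.5
  Essays 84 × 0.1 = 8.4
  Assignments 95 × 0.09 = 8.55
Sum = 69.25
69.25 < 70 → No Credit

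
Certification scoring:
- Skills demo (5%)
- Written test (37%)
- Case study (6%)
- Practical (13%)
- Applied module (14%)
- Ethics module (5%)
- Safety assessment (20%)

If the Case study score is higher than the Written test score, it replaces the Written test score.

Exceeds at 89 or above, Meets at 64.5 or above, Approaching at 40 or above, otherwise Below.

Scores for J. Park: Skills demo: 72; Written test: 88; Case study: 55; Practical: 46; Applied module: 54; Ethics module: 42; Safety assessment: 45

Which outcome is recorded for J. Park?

Approaching

Case study (55) ≤ Written test (88), so Written test stays at 88.
Weighted total:
  Skills demo 72 × 0.05 = 3.6
  Written test 88 × 0.37 = 32.56
  Case study 55 × 0.06 = 3.3
  Practical 46 × 0.13 = 5.98
  Applied module 54 × 0.14 = 7.56
  Ethics module 42 × 0.05 = 2.1
  Safety assessment 45 × 0.2 = 9
Sum = 64.1
64.1 is ≥ 40 and < 64.5 → Approaching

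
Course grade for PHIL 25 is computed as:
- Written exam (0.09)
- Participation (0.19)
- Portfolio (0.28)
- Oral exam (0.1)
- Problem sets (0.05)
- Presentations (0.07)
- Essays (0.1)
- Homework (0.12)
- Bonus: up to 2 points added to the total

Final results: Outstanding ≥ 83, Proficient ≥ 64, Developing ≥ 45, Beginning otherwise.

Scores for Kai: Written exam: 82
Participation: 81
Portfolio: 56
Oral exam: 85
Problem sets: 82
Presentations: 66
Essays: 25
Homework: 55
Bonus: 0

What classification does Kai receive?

Proficient

Weighted total:
  Written exam 82 × 0.09 = 7.38
  Participation 81 × 0.19 = 15.39
  Portfolio 56 × 0.28 = 15.68
  Oral exam 85 × 0.1 = 8.5
  Problem sets 82 × 0.05 = 4.1
  Presentations 66 × 0.07 = 4.62
  Essays 25 × 0.1 = 2.5
  Homework 55 × 0.12 = 6.6
Sum = 64.77
Bonus: 64.77 + 0 = 64.77
64.77 is ≥ 64 and < 83 → Proficient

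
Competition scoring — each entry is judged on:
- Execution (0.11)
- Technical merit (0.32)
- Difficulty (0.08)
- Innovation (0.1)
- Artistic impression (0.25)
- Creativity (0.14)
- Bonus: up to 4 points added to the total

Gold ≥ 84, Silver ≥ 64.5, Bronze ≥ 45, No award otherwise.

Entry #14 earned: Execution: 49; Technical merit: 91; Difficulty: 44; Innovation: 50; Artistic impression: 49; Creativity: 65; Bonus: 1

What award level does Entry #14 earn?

Weighted total:
  Execution 49 × 0.11 = 5.39
  Technical merit 91 × 0.32 = 29.12
  Difficulty 44 × 0.08 = 3.52
  Innovation 50 × 0.1 = 5
  Artistic impression 49 × 0.25 = 12.25
  Creativity 65 × 0.14 = 9.1
Sum = 64.38
Bonus: 64.38 + 1 = 65.38
65.38 is ≥ 64.5 and < 84 → Silver

Silver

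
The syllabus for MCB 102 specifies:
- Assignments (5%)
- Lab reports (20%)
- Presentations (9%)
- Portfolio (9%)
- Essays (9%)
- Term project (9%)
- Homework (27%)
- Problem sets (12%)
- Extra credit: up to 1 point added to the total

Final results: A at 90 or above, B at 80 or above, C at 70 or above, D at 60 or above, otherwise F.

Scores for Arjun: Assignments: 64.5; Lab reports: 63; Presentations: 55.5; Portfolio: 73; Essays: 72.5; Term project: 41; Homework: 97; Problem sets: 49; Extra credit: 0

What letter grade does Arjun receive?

Weighted total:
  Assignments 64.5 × 0.05 = 3.225
  Lab reports 63 × 0.2 = 12.6
  Presentations 55.5 × 0.09 = 4.995
  Portfolio 73 × 0.09 = 6.57
  Essays 72.5 × 0.09 = 6.525
  Term project 41 × 0.09 = 3.69
  Homework 97 × 0.27 = 26.19
  Problem sets 49 × 0.12 = 5.88
Sum = 69.675
Extra credit: 69.675 + 0 = 69.675
69.675 is ≥ 60 and < 70 → D

D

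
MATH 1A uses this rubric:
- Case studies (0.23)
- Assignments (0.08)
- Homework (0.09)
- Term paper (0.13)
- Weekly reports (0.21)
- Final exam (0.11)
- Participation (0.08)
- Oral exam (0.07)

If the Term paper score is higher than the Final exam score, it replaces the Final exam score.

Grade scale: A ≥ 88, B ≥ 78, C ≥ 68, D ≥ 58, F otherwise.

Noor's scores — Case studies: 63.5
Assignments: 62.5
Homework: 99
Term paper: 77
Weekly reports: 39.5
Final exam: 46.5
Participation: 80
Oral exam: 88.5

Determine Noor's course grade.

D

Term paper (77) > Final exam (46.5), so Final exam counts as 77.
Weighted total:
  Case studies 63.5 × 0.23 = 14.605
  Assignments 62.5 × 0.08 = 5
  Homework 99 × 0.09 = 8.91
  Term paper 77 × 0.13 = 10.01
  Weekly reports 39.5 × 0.21 = 8.295
  Final exam 77 × 0.11 = 8.47
  Participation 80 × 0.08 = 6.4
  Oral exam 88.5 × 0.07 = 6.195
Sum = 67.885
67.885 is ≥ 58 and < 68 → D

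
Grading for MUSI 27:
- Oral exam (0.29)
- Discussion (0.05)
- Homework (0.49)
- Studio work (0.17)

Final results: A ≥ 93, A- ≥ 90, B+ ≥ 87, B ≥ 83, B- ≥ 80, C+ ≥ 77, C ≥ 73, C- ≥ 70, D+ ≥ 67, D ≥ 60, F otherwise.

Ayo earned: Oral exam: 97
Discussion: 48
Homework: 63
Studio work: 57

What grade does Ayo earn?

Weighted total:
  Oral exam 97 × 0.29 = 28.13
  Discussion 48 × 0.05 = 2.4
  Homework 63 × 0.49 = 30.87
  Studio work 57 × 0.17 = 9.69
Sum = 71.09
71.09 is ≥ 70 and < 73 → C-

C-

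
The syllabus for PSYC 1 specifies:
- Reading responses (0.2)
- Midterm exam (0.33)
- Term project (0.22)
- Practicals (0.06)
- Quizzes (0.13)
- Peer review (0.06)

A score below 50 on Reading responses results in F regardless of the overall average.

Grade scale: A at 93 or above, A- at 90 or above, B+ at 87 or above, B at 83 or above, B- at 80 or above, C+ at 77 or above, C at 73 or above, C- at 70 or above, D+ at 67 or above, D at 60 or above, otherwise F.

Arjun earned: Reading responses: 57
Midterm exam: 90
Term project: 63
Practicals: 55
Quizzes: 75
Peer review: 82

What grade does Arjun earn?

Reading responses score 57 ≥ 50: minimum met.
Weighted total:
  Reading responses 57 × 0.2 = 11.4
  Midterm exam 90 × 0.33 = 29.7
  Term project 63 × 0.22 = 13.86
  Practicals 55 × 0.06 = 3.3
  Quizzes 75 × 0.13 = 9.75
  Peer review 82 × 0.06 = 4.92
Sum = 72.93
72.93 is ≥ 70 and < 73 → C-

C-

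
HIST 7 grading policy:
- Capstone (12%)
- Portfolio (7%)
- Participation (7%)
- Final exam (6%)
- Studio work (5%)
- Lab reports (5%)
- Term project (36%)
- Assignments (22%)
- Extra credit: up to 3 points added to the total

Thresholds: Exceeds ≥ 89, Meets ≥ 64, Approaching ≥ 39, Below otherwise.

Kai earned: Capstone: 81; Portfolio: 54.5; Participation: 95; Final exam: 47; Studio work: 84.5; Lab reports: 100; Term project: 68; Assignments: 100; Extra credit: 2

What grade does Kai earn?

Weighted total:
  Capstone 81 × 0.12 = 9.72
  Portfolio 54.5 × 0.07 = 3.815
  Participation 95 × 0.07 = 6.65
  Final exam 47 × 0.06 = 2.82
  Studio work 84.5 × 0.05 = 4.225
  Lab reports 100 × 0.05 = 5
  Term project 68 × 0.36 = 24.48
  Assignments 100 × 0.22 = 22
Sum = 78.71
Extra credit: 78.71 + 2 = 80.71
80.71 is ≥ 64 and < 89 → Meets

Meets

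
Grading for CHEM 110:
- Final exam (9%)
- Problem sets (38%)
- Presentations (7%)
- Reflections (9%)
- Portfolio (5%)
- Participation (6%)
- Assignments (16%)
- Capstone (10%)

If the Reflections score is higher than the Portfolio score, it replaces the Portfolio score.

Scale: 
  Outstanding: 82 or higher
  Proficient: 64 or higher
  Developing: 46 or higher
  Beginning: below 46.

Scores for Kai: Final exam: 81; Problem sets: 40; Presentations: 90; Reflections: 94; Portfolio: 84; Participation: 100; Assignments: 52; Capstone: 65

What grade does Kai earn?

Developing

Reflections (94) > Portfolio (84), so Portfolio counts as 94.
Weighted total:
  Final exam 81 × 0.09 = 7.29
  Problem sets 40 × 0.38 = 15.2
  Presentations 90 × 0.07 = 6.3
  Reflections 94 × 0.09 = 8.46
  Portfolio 94 × 0.05 = 4.7
  Participation 100 × 0.06 = 6
  Assignments 52 × 0.16 = 8.32
  Capstone 65 × 0.1 = 6.5
Sum = 62.77
62.77 is ≥ 46 and < 64 → Developing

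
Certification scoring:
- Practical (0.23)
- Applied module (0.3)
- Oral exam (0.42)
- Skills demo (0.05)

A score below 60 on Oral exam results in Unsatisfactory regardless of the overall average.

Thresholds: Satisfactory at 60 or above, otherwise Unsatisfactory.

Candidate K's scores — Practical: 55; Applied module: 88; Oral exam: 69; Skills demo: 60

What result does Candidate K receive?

Satisfactory

Oral exam score 69 ≥ 60: minimum met.
Weighted total:
  Practical 55 × 0.23 = 12.65
  Applied module 88 × 0.3 = 26.4
  Oral exam 69 × 0.42 = 28.98
  Skills demo 60 × 0.05 = 3
Sum = 71.03
71.03 ≥ 60 → Satisfactory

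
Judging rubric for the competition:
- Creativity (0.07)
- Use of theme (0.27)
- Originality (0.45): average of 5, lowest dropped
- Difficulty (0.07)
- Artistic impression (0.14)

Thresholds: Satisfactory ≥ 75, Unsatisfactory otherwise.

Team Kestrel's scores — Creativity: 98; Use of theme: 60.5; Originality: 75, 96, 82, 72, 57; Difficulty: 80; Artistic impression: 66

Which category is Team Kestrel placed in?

Originality: drop 57 → average of remaining 4 = 325/4 = 81.25
Weighted total:
  Creativity 98 × 0.07 = 6.86
  Use of theme 60.5 × 0.27 = 16.335
  Originality 81.25 × 0.45 = 36.5625
  Difficulty 80 × 0.07 = 5.6
  Artistic impression 66 × 0.14 = 9.24
Sum = 74.5975
74.5975 < 75 → Unsatisfactory

Unsatisfactory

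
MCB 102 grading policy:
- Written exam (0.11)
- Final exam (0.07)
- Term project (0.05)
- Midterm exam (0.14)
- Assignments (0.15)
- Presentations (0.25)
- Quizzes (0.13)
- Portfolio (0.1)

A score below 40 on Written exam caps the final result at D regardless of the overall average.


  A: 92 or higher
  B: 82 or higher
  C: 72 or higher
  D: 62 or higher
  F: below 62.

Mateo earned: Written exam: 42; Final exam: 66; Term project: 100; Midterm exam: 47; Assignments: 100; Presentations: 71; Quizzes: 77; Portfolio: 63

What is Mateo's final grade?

D

Written exam score 42 ≥ 40: minimum met.
Weighted total:
  Written exam 42 × 0.11 = 4.62
  Final exam 66 × 0.07 = 4.62
  Term project 100 × 0.05 = 5
  Midterm exam 47 × 0.14 = 6.58
  Assignments 100 × 0.15 = 15
  Presentations 71 × 0.25 = 17.75
  Quizzes 77 × 0.13 = 10.01
  Portfolio 63 × 0.1 = 6.3
Sum = 69.88
69.88 is ≥ 62 and < 72 → D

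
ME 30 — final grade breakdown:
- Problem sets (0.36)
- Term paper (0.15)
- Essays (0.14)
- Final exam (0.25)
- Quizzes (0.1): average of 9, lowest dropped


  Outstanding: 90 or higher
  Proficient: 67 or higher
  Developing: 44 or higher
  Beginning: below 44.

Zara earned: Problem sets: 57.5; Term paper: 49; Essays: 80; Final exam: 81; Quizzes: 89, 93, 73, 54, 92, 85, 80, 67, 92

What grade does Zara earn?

Proficient

Quizzes: drop 54 → average of remaining 8 = 671/8 = 83.875
Weighted total:
  Problem sets 57.5 × 0.36 = 20.7
  Term paper 49 × 0.15 = 7.35
  Essays 80 × 0.14 = 11.2
  Final exam 81 × 0.25 = 20.25
  Quizzes 83.875 × 0.1 = 8.3875
Sum = 67.8875
67.8875 is ≥ 67 and < 90 → Proficient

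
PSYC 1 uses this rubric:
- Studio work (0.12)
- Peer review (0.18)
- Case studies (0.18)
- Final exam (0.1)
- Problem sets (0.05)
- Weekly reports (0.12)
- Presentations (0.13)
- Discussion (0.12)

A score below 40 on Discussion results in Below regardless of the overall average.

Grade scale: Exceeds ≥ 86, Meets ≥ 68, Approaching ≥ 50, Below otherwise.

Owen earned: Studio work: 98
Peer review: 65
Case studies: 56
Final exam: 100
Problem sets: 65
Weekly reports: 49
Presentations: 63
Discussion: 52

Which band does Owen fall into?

Approaching

Discussion score 52 ≥ 40: minimum met.
Weighted total:
  Studio work 98 × 0.12 = 11.76
  Peer review 65 × 0.18 = 11.7
  Case studies 56 × 0.18 = 10.08
  Final exam 100 × 0.1 = 10
  Problem sets 65 × 0.05 = 3.25
  Weekly reports 49 × 0.12 = 5.88
  Presentations 63 × 0.13 = 8.19
  Discussion 52 × 0.12 = 6.24
Sum = 67.1
67.1 is ≥ 50 and < 68 → Approaching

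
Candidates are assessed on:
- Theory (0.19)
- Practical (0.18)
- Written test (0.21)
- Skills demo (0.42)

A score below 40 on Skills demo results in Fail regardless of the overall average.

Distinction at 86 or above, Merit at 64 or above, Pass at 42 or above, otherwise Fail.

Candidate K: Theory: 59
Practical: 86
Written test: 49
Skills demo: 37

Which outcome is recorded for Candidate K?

Skills demo score 37 < 40: minimum not met.
Weighted total:
  Theory 59 × 0.19 = 11.21
  Practical 86 × 0.18 = 15.48
  Written test 49 × 0.21 = 10.29
  Skills demo 37 × 0.42 = 15.54
Sum = 52.52
Because the Skills demo minimum was not met, the result is Fail.

Fail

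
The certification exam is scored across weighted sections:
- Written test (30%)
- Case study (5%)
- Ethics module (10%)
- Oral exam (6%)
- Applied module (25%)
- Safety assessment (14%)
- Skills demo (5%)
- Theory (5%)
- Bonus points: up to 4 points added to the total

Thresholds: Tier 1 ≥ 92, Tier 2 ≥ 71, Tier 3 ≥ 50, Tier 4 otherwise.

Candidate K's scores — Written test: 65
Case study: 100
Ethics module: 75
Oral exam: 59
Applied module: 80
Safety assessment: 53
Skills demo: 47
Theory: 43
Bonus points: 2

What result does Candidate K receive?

Weighted total:
  Written test 65 × 0.3 = 19.5
  Case study 100 × 0.05 = 5
  Ethics module 75 × 0.1 = 7.5
  Oral exam 59 × 0.06 = 3.54
  Applied module 80 × 0.25 = 20
  Safety assessment 53 × 0.14 = 7.42
  Skills demo 47 × 0.05 = 2.35
  Theory 43 × 0.05 = 2.15
Sum = 67.46
Bonus points: 67.46 + 2 = 69.46
69.46 is ≥ 50 and < 71 → Tier 3

Tier 3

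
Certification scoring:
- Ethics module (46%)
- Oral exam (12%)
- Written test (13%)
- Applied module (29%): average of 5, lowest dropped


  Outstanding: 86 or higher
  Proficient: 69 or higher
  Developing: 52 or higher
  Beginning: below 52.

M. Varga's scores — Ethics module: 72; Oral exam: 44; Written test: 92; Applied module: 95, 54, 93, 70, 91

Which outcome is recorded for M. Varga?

Applied module: drop 54 → average of remaining 4 = 349/4 = 87.25
Weighted total:
  Ethics module 72 × 0.46 = 33.12
  Oral exam 44 × 0.12 = 5.28
  Written test 92 × 0.13 = 11.96
  Applied module 87.25 × 0.29 = 25.3025
Sum = 75.6625
75.6625 is ≥ 69 and < 86 → Proficient

Proficient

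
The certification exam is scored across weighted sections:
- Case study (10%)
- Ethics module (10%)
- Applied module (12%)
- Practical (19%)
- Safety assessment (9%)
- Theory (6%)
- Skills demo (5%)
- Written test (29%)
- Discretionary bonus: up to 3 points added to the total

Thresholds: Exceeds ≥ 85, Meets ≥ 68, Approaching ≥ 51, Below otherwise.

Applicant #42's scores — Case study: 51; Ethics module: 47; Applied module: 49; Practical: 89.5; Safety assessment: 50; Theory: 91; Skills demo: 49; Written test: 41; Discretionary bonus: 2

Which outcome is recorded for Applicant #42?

Approaching

Weighted total:
  Case study 51 × 0.1 = 5.1
  Ethics module 47 × 0.1 = 4.7
  Applied module 49 × 0.12 = 5.88
  Practical 89.5 × 0.19 = 17.005
  Safety assessment 50 × 0.09 = 4.5
  Theory 91 × 0.06 = 5.46
  Skills demo 49 × 0.05 = 2.45
  Written test 41 × 0.29 = 11.89
Sum = 56.985
Discretionary bonus: 56.985 + 2 = 58.985
58.985 is ≥ 51 and < 68 → Approaching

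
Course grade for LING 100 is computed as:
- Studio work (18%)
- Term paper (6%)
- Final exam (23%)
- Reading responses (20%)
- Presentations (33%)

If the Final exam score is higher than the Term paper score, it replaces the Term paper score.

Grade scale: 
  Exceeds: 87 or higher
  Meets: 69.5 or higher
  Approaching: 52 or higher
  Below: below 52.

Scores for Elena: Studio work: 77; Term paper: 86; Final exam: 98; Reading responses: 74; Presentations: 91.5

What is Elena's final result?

Final exam (98) > Term paper (86), so Term paper counts as 98.
Weighted total:
  Studio work 77 × 0.18 = 13.86
  Term paper 98 × 0.06 = 5.88
  Final exam 98 × 0.23 = 22.54
  Reading responses 74 × 0.2 = 14.8
  Presentations 91.5 × 0.33 = 30.195
Sum = 87.275
87.275 ≥ 87 → Exceeds

Exceeds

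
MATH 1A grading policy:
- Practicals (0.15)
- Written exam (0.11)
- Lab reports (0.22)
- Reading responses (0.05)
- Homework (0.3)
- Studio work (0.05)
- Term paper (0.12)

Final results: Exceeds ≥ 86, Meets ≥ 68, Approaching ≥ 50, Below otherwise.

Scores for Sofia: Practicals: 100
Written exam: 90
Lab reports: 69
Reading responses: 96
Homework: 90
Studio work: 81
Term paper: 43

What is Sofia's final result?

Meets

Weighted total:
  Practicals 100 × 0.15 = 15
  Written exam 90 × 0.11 = 9.9
  Lab reports 69 × 0.22 = 15.18
  Reading responses 96 × 0.05 = 4.8
  Homework 90 × 0.3 = 27
  Studio work 81 × 0.05 = 4.05
  Term paper 43 × 0.12 = 5.16
Sum = 81.09
81.09 is ≥ 68 and < 86 → Meets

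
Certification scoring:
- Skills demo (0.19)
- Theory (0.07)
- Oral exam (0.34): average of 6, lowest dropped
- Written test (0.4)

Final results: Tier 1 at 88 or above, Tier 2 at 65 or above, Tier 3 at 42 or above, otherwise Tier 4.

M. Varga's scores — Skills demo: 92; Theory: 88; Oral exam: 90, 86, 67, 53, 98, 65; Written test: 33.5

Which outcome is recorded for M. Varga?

Tier 3

Oral exam: drop 53 → average of remaining 5 = 406/5 = 81.2
Weighted total:
  Skills demo 92 × 0.19 = 17.48
  Theory 88 × 0.07 = 6.16
  Oral exam 81.2 × 0.34 = 27.608
  Written test 33.5 × 0.4 = 13.4
Sum = 64.648
64.648 is ≥ 42 and < 65 → Tier 3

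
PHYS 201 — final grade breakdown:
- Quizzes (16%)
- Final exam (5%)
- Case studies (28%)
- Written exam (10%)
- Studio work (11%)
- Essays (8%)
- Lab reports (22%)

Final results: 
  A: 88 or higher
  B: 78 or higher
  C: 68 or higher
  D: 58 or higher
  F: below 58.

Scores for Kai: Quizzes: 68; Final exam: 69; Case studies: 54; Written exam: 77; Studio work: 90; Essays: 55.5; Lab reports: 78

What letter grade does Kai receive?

Weighted total:
  Quizzes 68 × 0.16 = 10.88
  Final exam 69 × 0.05 = 3.45
  Case studies 54 × 0.28 = 15.12
  Written exam 77 × 0.1 = 7.7
  Studio work 90 × 0.11 = 9.9
  Essays 55.5 × 0.08 = 4.44
  Lab reports 78 × 0.22 = 17.16
Sum = 68.65
68.65 is ≥ 68 and < 78 → C

C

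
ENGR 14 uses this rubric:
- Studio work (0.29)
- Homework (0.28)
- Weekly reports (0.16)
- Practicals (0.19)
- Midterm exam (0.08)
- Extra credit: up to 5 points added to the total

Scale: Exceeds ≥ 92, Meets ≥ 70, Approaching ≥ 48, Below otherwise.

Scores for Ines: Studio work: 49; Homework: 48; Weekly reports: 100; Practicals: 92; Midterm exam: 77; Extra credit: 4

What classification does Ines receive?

Weighted total:
  Studio work 49 × 0.29 = 14.21
  Homework 48 × 0.28 = 13.44
  Weekly reports 100 × 0.16 = 16
  Practicals 92 × 0.19 = 17.48
  Midterm exam 77 × 0.08 = 6.16
Sum = 67.29
Extra credit: 67.29 + 4 = 71.29
71.29 is ≥ 70 and < 92 → Meets

Meets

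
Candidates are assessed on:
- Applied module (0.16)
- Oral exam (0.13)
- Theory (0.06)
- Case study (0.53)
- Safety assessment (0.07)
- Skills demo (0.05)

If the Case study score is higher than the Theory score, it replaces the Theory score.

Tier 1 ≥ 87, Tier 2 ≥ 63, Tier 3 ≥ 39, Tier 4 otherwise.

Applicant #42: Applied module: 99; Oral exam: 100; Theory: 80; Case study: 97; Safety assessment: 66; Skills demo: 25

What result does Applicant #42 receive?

Case study (97) > Theory (80), so Theory counts as 97.
Weighted total:
  Applied module 99 × 0.16 = 15.84
  Oral exam 100 × 0.13 = 13
  Theory 97 × 0.06 = 5.82
  Case study 97 × 0.53 = 51.41
  Safety assessment 66 × 0.07 = 4.62
  Skills demo 25 × 0.05 = 1.25
Sum = 91.94
91.94 ≥ 87 → Tier 1

Tier 1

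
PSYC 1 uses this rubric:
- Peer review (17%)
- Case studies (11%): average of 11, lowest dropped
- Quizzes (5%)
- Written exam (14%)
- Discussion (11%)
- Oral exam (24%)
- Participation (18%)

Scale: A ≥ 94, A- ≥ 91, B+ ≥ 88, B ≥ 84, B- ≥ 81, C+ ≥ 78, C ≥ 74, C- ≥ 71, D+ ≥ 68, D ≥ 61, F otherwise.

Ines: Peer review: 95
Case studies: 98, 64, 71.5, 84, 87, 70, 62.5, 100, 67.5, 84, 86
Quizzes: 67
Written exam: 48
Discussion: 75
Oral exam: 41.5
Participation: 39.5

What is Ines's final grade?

F

Case studies: drop 62.5 → average of remaining 10 = 812/10 = 81.2
Weighted total:
  Peer review 95 × 0.17 = 16.15
  Case studies 81.2 × 0.11 = 8.932
  Quizzes 67 × 0.05 = 3.35
  Written exam 48 × 0.14 = 6.72
  Discussion 75 × 0.11 = 8.25
  Oral exam 41.5 × 0.24 = 9.96
  Participation 39.5 × 0.18 = 7.11
Sum = 60.472
60.472 < 61 → F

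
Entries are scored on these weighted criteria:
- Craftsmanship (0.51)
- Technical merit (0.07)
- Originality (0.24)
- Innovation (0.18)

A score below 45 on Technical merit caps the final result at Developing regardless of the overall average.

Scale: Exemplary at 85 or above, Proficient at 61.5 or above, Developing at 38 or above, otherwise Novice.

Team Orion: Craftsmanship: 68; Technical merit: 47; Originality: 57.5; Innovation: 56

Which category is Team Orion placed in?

Technical merit score 47 ≥ 45: minimum met.
Weighted total:
  Craftsmanship 68 × 0.51 = 34.68
  Technical merit 47 × 0.07 = 3.29
  Originality 57.5 × 0.24 = 13.8
  Innovation 56 × 0.18 = 10.08
Sum = 61.85
61.85 is ≥ 61.5 and < 85 → Proficient

Proficient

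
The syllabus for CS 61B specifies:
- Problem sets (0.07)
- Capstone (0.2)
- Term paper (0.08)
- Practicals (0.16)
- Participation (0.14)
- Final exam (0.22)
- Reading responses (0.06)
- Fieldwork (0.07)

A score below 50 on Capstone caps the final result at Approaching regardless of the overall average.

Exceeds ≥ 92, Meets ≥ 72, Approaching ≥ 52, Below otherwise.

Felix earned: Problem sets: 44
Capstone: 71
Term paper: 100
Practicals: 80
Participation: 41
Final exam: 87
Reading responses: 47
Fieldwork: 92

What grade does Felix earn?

Capstone score 71 ≥ 50: minimum met.
Weighted total:
  Problem sets 44 × 0.07 = 3.08
  Capstone 71 × 0.2 = 14.2
  Term paper 100 × 0.08 = 8
  Practicals 80 × 0.16 = 12.8
  Participation 41 × 0.14 = 5.74
  Final exam 87 × 0.22 = 19.14
  Reading responses 47 × 0.06 = 2.82
  Fieldwork 92 × 0.07 = 6.44
Sum = 72.22
72.22 is ≥ 72 and < 92 → Meets

Meets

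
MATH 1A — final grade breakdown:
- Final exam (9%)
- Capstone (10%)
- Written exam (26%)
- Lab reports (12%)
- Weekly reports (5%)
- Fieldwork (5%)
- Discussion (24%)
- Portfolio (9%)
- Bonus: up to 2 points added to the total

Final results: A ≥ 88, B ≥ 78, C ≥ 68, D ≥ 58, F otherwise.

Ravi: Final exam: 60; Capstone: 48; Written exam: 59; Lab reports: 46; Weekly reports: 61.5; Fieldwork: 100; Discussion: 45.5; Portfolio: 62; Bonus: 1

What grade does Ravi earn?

Weighted total:
  Final exam 60 × 0.09 = 5.4
  Capstone 48 × 0.1 = 4.8
  Written exam 59 × 0.26 = 15.34
  Lab reports 46 × 0.12 = 5.52
  Weekly reports 61.5 × 0.05 = 3.075
  Fieldwork 100 × 0.05 = 5
  Discussion 45.5 × 0.24 = 10.92
  Portfolio 62 × 0.09 = 5.58
Sum = 55.635
Bonus: 55.635 + 1 = 56.635
56.635 < 58 → F

F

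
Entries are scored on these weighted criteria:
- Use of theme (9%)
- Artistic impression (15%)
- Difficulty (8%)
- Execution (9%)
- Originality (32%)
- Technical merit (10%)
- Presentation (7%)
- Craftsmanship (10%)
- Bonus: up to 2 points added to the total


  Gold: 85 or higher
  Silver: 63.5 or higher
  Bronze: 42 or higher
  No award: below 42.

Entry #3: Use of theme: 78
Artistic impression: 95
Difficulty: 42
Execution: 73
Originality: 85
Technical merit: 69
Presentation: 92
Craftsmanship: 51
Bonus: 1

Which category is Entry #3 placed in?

Weighted total:
  Use of theme 78 × 0.09 = 7.02
  Artistic impression 95 × 0.15 = 14.25
  Difficulty 42 × 0.08 = 3.36
  Execution 73 × 0.09 = 6.57
  Originality 85 × 0.32 = 27.2
  Technical merit 69 × 0.1 = 6.9
  Presentation 92 × 0.07 = 6.44
  Craftsmanship 51 × 0.1 = 5.1
Sum = 76.84
Bonus: 76.84 + 1 = 77.84
77.84 is ≥ 63.5 and < 85 → Silver

Silver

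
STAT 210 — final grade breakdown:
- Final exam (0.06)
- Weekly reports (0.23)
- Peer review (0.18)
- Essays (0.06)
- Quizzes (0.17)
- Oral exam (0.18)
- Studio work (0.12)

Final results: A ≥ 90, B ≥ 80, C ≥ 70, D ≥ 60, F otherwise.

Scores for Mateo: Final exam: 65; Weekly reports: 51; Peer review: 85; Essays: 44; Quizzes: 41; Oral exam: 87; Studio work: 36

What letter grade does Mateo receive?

D

Weighted total:
  Final exam 65 × 0.06 = 3.9
  Weekly reports 51 × 0.23 = 11.73
  Peer review 85 × 0.18 = 15.3
  Essays 44 × 0.06 = 2.64
  Quizzes 41 × 0.17 = 6.97
  Oral exam 87 × 0.18 = 15.66
  Studio work 36 × 0.12 = 4.32
Sum = 60.52
60.52 is ≥ 60 and < 70 → D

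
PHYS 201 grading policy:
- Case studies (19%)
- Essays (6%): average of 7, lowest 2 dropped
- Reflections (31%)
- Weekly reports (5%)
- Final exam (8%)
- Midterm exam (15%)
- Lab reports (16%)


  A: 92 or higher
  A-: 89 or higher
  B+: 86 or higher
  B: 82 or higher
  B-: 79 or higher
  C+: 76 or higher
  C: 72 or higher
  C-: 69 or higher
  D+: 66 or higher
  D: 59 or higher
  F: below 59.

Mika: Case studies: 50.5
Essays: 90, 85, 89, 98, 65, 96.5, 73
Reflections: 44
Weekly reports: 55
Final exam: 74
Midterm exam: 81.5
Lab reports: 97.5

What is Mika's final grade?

Essays: drop 65, 73 → average of remaining 5 = 458.5/5 = 91.7
Weighted total:
  Case studies 50.5 × 0.19 = 9.595
  Essays 91.7 × 0.06 = 5.502
  Reflections 44 × 0.31 = 13.64
  Weekly reports 55 × 0.05 = 2.75
  Final exam 74 × 0.08 = 5.92
  Midterm exam 81.5 × 0.15 = 12.225
  Lab reports 97.5 × 0.16 = 15.6
Sum = 65.232
65.232 is ≥ 59 and < 66 → D

D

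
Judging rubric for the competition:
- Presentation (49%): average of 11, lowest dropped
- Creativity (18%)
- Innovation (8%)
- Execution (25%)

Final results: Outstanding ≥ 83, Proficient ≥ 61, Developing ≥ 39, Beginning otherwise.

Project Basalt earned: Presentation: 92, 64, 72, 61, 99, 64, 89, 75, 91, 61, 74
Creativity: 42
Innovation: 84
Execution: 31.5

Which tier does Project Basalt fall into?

Presentation: drop 61 → average of remaining 10 = 781/10 = 78.1
Weighted total:
  Presentation 78.1 × 0.49 = 38.269
  Creativity 42 × 0.18 = 7.56
  Innovation 84 × 0.08 = 6.72
  Execution 31.5 × 0.25 = 7.875
Sum = 60.424
60.424 is ≥ 39 and < 61 → Developing

Developing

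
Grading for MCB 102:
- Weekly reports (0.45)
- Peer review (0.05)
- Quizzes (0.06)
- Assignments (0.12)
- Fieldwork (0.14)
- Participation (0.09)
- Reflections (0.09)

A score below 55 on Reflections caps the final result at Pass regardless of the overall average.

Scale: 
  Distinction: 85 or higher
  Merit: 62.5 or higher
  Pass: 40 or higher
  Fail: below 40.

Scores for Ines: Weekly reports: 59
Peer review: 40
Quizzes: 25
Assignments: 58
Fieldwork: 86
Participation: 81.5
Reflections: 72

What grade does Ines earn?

Reflections score 72 ≥ 55: minimum met.
Weighted total:
  Weekly reports 59 × 0.45 = 26.55
  Peer review 40 × 0.05 = 2
  Quizzes 25 × 0.06 = 1.5
  Assignments 58 × 0.12 = 6.96
  Fieldwork 86 × 0.14 = 12.04
  Participation 81.5 × 0.09 = 7.335
  Reflections 72 × 0.09 = 6.48
Sum = 62.865
62.865 is ≥ 62.5 and < 85 → Merit

Merit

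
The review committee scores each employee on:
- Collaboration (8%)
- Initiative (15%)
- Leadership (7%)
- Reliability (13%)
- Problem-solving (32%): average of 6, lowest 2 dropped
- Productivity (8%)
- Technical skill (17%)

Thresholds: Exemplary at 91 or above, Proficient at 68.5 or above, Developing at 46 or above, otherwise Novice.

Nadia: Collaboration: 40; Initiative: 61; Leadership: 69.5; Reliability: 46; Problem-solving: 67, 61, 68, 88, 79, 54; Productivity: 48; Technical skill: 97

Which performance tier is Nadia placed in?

Developing

Problem-solving: drop 54, 61 → average of remaining 4 = 302/4 = 75.5
Weighted total:
  Collaboration 40 × 0.08 = 3.2
  Initiative 61 × 0.15 = 9.15
  Leadership 69.5 × 0.07 = 4.865
  Reliability 46 × 0.13 = 5.98
  Problem-solving 75.5 × 0.32 = 24.16
  Productivity 48 × 0.08 = 3.84
  Technical skill 97 × 0.17 = 16.49
Sum = 67.685
67.685 is ≥ 46 and < 68.5 → Developing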